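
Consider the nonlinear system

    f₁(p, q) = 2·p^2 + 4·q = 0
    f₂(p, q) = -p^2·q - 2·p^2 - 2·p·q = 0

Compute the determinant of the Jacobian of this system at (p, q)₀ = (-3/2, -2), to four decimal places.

-20.5000

J = [[4·p, 4], [-2·p·q - 4·p - 2·q, -p^2 - 2·p]].
At the point, J = [[-6.0000, 4.0000], [4.0000, 0.7500]].
det J = -20.5000.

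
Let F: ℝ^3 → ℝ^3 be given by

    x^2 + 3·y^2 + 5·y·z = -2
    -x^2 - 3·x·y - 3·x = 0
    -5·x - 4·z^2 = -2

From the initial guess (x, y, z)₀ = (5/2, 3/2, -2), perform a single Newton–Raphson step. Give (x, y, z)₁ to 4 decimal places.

(0.7514, 1.0809, -0.8902)

At (5/2, 3/2, -2): F = (0.0000, -25.0000, -26.5000).
Jacobian J = [[2·x, 6·y + 5·z, 5·y], [-2·x - 3·y - 3, -3·x, 0], [-5, 0, -8·z]].
At the point, J = [[5.0000, -1.0000, 7.5000], [-12.5000, -7.5000, 0.0000], [-5.0000, 0.0000, 16.0000]] (det J = -1081.2500).
Solving J·Δ = −F gives Δ = (-1.7486, -0.4191, 1.1098).
Then the next iterate is (x, y, z)₁ = (0.7514, 1.0809, -0.8902).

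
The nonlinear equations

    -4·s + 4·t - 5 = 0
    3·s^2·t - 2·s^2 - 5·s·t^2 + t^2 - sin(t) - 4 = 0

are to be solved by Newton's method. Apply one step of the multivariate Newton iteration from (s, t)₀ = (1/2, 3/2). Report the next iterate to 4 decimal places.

(-0.1923, 1.0577)

At (1/2, 3/2): F = (-1.0000, -7.747495).
Jacobian J = [[-4, 4], [6·s·t - 4·s - 5·t^2, 3·s^2 - 10·s·t + 2·t - cos(t)]].
At the point, J = [[-4.0000, 4.0000], [-8.7500, -3.820737]] (det J = 50.282949).
Solving J·Δ = −F gives Δ = (-0.6923, -0.4423).
Then the next iterate is (s, t)₁ = (-0.1923, 1.0577).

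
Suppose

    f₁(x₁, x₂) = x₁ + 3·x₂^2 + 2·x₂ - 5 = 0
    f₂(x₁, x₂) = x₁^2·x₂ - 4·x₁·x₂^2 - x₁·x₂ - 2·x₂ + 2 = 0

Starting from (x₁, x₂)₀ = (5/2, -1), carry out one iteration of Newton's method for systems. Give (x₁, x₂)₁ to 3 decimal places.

(-4.488, -3.122)

At (5/2, -1): F = (-1.500, -9.750).
Jacobian J = [[1, 6·x₂ + 2], [2·x₁·x₂ - 4·x₂^2 - x₂, x₁^2 - 8·x₁·x₂ - x₁ - 2]].
At the point, J = [[1.000, -4.000], [-8.000, 21.750]] (det J = -10.250).
Solving J·Δ = −F gives Δ = (-6.988, -2.122).
Then the next iterate is (x₁, x₂)₁ = (-4.488, -3.122).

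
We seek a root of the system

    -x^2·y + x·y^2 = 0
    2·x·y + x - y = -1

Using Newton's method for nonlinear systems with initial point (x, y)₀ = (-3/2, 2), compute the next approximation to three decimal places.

(21.000, 28.000)

At (-3/2, 2): F = (-10.500, -8.500).
Jacobian J = [[-2·x·y + y^2, -x^2 + 2·x·y], [2·y + 1, 2·x - 1]].
At the point, J = [[10.000, -8.250], [5.000, -4.000]] (det J = 1.250).
Solving J·Δ = −F gives Δ = (22.500, 26.000).
Then the next iterate is (x, y)₁ = (21.000, 28.000).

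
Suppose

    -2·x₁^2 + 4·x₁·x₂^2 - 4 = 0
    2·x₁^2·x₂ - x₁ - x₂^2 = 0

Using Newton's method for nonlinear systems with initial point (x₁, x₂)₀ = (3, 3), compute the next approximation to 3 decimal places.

At (3, 3): F = (86.000, 42.000).
Jacobian J = [[-4·x₁ + 4·x₂^2, 8·x₁·x₂], [4·x₁·x₂ - 1, 2·x₁^2 - 2·x₂]].
At the point, J = [[24.000, 72.000], [35.000, 12.000]] (det J = -2232.000).
Solving J·Δ = −F gives Δ = (-0.892, -0.897).
Then the next iterate is (x₁, x₂)₁ = (2.108, 2.103).

(2.108, 2.103)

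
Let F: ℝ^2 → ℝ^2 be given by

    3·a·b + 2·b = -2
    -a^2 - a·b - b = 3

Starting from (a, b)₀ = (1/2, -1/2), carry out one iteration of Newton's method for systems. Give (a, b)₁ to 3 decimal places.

At (1/2, -1/2): F = (0.250, -2.500).
Jacobian J = [[3·b, 3·a + 2], [-2·a - b, -a - 1]].
At the point, J = [[-1.500, 3.500], [-0.500, -1.500]] (det J = 4.000).
Solving J·Δ = −F gives Δ = (-2.094, -0.969).
Then the next iterate is (a, b)₁ = (-1.594, -1.469).

(-1.594, -1.469)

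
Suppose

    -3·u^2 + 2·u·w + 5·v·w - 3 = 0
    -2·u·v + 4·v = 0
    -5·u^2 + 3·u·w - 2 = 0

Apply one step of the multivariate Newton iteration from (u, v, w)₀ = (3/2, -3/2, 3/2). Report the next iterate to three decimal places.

(1.199, 0.904, 2.241)

At (3/2, -3/2, 3/2): F = (-16.500, -1.500, -6.500).
Jacobian J = [[-6·u + 2·w, 5·w, 2·u + 5·v], [-2·v, -2·u + 4, 0], [-10·u + 3·w, 0, 3·u]].
At the point, J = [[-6.000, 7.500, -4.500], [3.000, 1.000, 0.000], [-10.500, 0.000, 4.500]] (det J = -175.500).
Solving J·Δ = −F gives Δ = (-0.301, 2.404, 0.741).
Then the next iterate is (u, v, w)₁ = (1.199, 0.904, 2.241).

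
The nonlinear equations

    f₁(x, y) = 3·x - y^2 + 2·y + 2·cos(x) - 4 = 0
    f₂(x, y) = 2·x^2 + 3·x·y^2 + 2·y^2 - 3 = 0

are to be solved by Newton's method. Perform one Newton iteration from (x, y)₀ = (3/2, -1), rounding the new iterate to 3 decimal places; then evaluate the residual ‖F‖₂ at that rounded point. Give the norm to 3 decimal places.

At (3/2, -1): F = (-2.35853, 8.000).
Jacobian J = [[-2·sin(x) + 3, -2·y + 2], [4·x + 3·y^2, 6·x·y + 4·y]].
At the point, J = [[1.00501, 4.000], [9.000, -13.000]] (det J = -49.06513).
Solving J·Δ = −F gives Δ = (-0.027, 0.596).
Then the next iterate is (x, y)₁ = (1.473, -0.404).
Re-evaluating at (1.473, -0.404): F = (-0.35693, 2.38714), so ‖F‖₂ = 2.414.

2.414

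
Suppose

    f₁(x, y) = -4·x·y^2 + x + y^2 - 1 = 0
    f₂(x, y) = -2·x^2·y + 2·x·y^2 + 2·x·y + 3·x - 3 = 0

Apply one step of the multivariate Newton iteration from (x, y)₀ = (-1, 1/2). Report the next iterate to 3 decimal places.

At (-1, 1/2): F = (-0.750, -8.500).
Jacobian J = [[-4·y^2 + 1, -8·x·y + 2·y], [-4·x·y + 2·y^2 + 2·y + 3, -2·x^2 + 4·x·y + 2·x]].
At the point, J = [[0.000, 5.000], [6.500, -6.000]] (det J = -32.500).
Solving J·Δ = −F gives Δ = (1.446, 0.150).
Then the next iterate is (x, y)₁ = (0.446, 0.650).

(0.446, 0.650)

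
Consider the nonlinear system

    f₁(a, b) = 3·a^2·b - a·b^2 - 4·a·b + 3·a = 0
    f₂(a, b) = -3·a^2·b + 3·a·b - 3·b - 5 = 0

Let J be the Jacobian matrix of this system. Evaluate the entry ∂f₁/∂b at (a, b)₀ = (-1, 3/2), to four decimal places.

10.0000

∂f₁/∂b = 3·a^2 - 2·a·b - 4·a.
At (-1, 3/2) this is 10.0000.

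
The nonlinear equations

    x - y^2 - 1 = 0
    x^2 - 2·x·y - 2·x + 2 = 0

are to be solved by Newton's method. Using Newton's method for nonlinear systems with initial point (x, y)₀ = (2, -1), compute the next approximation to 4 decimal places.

(1.0000, -0.5000)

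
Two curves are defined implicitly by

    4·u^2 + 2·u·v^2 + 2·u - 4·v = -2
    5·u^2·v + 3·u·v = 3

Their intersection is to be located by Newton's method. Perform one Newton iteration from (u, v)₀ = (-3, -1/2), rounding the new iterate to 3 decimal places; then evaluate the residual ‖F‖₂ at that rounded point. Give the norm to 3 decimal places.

At (-3, -1/2): F = (32.500, -21.000).
Jacobian J = [[8·u + 2·v^2 + 2, 4·u·v - 4], [10·u·v + 3·v, 5·u^2 + 3·u]].
At the point, J = [[-21.500, 2.000], [13.500, 36.000]] (det J = -801.000).
Solving J·Δ = −F gives Δ = (1.513, 0.016).
Then the next iterate is (u, v)₁ = (-1.487, -0.484).
Re-evaluating at (-1.487, -0.484): F = (9.11000, -6.19190), so ‖F‖₂ = 11.015.

11.015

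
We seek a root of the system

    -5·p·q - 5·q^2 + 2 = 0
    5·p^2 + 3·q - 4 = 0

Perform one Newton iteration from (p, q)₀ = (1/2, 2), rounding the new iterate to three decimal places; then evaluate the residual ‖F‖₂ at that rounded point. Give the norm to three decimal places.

At (1/2, 2): F = (-23.000, 3.250).
Jacobian J = [[-5·q, -5·p - 10·q], [10·p, 3]].
At the point, J = [[-10.000, -22.500], [5.000, 3.000]] (det J = 82.500).
Solving J·Δ = −F gives Δ = (-0.050, -1.000).
Then the next iterate is (p, q)₁ = (0.450, 1.000).
Re-evaluating at (0.450, 1.000): F = (-5.250, 0.01250), so ‖F‖₂ = 5.250.

5.250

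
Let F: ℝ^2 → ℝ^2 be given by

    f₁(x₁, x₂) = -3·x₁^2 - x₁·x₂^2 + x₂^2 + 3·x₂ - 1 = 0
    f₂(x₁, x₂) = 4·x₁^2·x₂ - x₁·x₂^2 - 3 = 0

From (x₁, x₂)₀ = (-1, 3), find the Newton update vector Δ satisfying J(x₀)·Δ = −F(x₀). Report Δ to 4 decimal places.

(0.0860, -1.5161)

At (-1, 3): F = (23.0000, 18.0000).
Jacobian J = [[-6·x₁ - x₂^2, -2·x₁·x₂ + 2·x₂ + 3], [8·x₁·x₂ - x₂^2, 4·x₁^2 - 2·x₁·x₂]].
At the point, J = [[-3.0000, 15.0000], [-33.0000, 10.0000]] (det J = 465.0000).
Solving J·Δ = −F gives Δ = (0.0860, -1.5161).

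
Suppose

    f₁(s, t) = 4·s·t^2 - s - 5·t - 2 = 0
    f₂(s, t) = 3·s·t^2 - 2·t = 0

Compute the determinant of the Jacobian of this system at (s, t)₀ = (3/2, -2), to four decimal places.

J = [[4·t^2 - 1, 8·s·t - 5], [3·t^2, 6·s·t - 2]].
At the point, J = [[15.0000, -29.0000], [12.0000, -20.0000]].
det J = 48.0000.

48.0000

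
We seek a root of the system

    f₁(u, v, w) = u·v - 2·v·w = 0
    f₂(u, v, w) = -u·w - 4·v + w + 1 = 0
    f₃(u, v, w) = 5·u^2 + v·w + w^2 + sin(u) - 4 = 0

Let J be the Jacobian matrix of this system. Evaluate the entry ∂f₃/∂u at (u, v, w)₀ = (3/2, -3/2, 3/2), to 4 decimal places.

15.0707

∂f₃/∂u = 10·u + cos(u).
At (3/2, -3/2, 3/2) this is 15.0707.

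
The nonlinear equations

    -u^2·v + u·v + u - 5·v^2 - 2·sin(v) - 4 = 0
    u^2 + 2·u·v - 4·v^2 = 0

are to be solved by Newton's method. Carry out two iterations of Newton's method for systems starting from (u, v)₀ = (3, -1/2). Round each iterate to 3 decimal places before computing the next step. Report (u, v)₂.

At (3, -1/2): F = (1.70885, 5.000).
Jacobian J = [[-2·u·v + v + 1, -u^2 + u - 10·v - 2·cos(v)], [2·u + 2·v, 2·u - 8·v]].
At the point, J = [[3.500, -2.75517], [5.000, 10.000]] (det J = 48.77583).
Solving J·Δ = −F gives Δ = (-0.633, -0.184).
Then the next iterate is (u, v)₁ = (2.367, -0.684).
Round to (2.367, -0.684) and repeat: F = (-0.49527, 0.49321), J = [[3.55406, 2.05421], [3.366, 10.206]].
Δ = (0.207, -0.116), so (u, v)₂ = (2.574, -0.800).

(2.574, -0.800)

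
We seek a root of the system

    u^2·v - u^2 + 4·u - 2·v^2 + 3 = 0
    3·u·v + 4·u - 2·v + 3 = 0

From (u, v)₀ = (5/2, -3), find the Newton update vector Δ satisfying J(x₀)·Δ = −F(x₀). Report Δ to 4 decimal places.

(31.1154, 28.9231)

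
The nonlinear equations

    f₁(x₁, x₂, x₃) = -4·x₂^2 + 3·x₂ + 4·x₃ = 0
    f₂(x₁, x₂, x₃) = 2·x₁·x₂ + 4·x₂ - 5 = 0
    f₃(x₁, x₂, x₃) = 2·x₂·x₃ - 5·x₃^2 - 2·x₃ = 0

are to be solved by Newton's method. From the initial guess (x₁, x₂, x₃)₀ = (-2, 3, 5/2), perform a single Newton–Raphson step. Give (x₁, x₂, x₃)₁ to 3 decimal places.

At (-2, 3, 5/2): F = (-17.000, -5.000, -21.250).
Jacobian J = [[0, -8·x₂ + 3, 4], [2·x₂, 2·x₁ + 4, 0], [0, 2·x₃, 2·x₂ - 10·x₃ - 2]].
At the point, J = [[0.000, -21.000, 4.000], [6.000, 0.000, 0.000], [0.000, 5.000, -21.000]] (det J = -2526.000).
Solving J·Δ = −F gives Δ = (0.833, -1.050, -1.262).
Then the next iterate is (x₁, x₂, x₃)₁ = (-1.167, 1.950, 1.238).

(-1.167, 1.950, 1.238)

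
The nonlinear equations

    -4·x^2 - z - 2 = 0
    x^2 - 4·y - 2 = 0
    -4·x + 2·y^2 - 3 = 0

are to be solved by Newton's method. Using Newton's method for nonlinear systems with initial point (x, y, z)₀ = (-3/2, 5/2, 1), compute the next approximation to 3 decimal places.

(-2.272, 0.641, -20.261)

At (-3/2, 5/2, 1): F = (-12.000, -9.750, 15.500).
Jacobian J = [[-8·x, 0, -1], [2·x, -4, 0], [-4, 4·y, 0]].
At the point, J = [[12.000, 0.000, -1.000], [-3.000, -4.000, 0.000], [-4.000, 10.000, 0.000]] (det J = 46.000).
Solving J·Δ = −F gives Δ = (-0.772, -1.859, -21.261).
Then the next iterate is (x, y, z)₁ = (-2.272, 0.641, -20.261).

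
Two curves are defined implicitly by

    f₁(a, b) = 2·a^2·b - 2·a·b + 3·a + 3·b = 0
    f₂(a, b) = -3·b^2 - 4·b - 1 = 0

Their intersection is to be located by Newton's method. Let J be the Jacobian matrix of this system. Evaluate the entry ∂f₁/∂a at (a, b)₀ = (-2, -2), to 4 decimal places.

∂f₁/∂a = 4·a·b - 2·b + 3.
At (-2, -2) this is 23.0000.

23.0000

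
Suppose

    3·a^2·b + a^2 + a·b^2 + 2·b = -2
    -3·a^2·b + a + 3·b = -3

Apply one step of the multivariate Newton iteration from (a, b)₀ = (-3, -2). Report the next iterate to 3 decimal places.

At (-3, -2): F = (-59.000, 48.000).
Jacobian J = [[6·a·b + 2·a + b^2, 3·a^2 + 2·a·b + 2], [-6·a·b + 1, -3·a^2 + 3]].
At the point, J = [[34.000, 41.000], [-35.000, -24.000]] (det J = 619.000).
Solving J·Δ = −F gives Δ = (0.892, 0.700).
Then the next iterate is (a, b)₁ = (-2.108, -1.300).

(-2.108, -1.300)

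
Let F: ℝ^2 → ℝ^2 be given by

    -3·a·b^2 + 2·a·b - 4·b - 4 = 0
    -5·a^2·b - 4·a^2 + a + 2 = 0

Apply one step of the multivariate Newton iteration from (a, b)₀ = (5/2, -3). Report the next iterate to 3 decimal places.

(1.826, -1.864)

At (5/2, -3): F = (-74.500, 73.250).
Jacobian J = [[-3·b^2 + 2·b, -6·a·b + 2·a - 4], [-10·a·b - 8·a + 1, -5·a^2]].
At the point, J = [[-33.000, 46.000], [56.000, -31.250]] (det J = -1544.750).
Solving J·Δ = −F gives Δ = (-0.674, 1.136).
Then the next iterate is (a, b)₁ = (1.826, -1.864).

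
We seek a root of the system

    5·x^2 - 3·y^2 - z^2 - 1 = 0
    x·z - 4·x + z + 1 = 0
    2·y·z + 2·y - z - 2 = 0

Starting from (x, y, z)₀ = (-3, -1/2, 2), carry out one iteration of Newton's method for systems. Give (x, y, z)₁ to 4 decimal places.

(-1.9167, 1.8056, 5.4167)

At (-3, -1/2, 2): F = (39.2500, 9.0000, -7.0000).
Jacobian J = [[10·x, -6·y, -2·z], [z - 4, 0, x + 1], [0, 2·z + 2, 2·y - 1]].
At the point, J = [[-30.0000, 3.0000, -4.0000], [-2.0000, 0.0000, -2.0000], [0.0000, 6.0000, -2.0000]] (det J = -324.0000).
Solving J·Δ = −F gives Δ = (1.0833, 2.3056, 3.4167).
Then the next iterate is (x, y, z)₁ = (-1.9167, 1.8056, 5.4167).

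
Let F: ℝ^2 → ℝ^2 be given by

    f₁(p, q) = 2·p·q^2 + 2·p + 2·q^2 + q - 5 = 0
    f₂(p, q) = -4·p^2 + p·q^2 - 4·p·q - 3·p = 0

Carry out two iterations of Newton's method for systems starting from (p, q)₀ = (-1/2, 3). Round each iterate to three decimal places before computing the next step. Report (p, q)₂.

(-2.614, 8.328)

At (-1/2, 3): F = (6.000, 2.000).
Jacobian J = [[2·q^2 + 2, 4·p·q + 4·q + 1], [-8·p + q^2 - 4·q - 3, 2·p·q - 4·p]].
At the point, J = [[20.000, 7.000], [-2.000, -1.000]] (det J = -6.000).
Solving J·Δ = −F gives Δ = (-3.333, 8.667).
Then the next iterate is (p, q)₁ = (-3.833, 11.667).
Round to (-3.833, 11.667) and repeat: F = (-772.24863, -390.13381), J = [[274.23778, -131.21044], [117.11489, -74.10722]].
Δ = (1.219, -3.339), so (p, q)₂ = (-2.614, 8.328).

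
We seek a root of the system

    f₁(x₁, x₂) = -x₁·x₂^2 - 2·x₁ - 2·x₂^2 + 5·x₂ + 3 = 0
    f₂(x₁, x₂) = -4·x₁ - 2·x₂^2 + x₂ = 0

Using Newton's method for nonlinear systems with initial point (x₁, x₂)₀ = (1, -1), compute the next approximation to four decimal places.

(-0.4483, -0.7586)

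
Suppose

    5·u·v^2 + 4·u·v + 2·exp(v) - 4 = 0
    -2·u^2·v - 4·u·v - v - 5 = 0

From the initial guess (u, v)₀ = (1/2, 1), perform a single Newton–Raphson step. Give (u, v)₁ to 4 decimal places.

(-1.4697, 1.9481)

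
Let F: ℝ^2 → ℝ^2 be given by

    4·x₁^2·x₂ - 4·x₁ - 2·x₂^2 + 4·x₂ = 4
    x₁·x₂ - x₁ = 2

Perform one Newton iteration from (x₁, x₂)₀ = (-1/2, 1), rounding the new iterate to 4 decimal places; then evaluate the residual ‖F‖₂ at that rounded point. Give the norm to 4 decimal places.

39.7158

At (-1/2, 1): F = (1.0000, -2.0000).
Jacobian J = [[8·x₁·x₂ - 4, 4·x₁^2 - 4·x₂ + 4], [x₂ - 1, x₁]].
At the point, J = [[-8.0000, 1.0000], [0.0000, -0.5000]] (det J = 4.0000).
Solving J·Δ = −F gives Δ = (-0.3750, -4.0000).
Then the next iterate is (x₁, x₂)₁ = (-0.8750, -3.0000).
Re-evaluating at (-0.8750, -3.0000): F = (-39.6875, 1.5000), so ‖F‖₂ = 39.7158.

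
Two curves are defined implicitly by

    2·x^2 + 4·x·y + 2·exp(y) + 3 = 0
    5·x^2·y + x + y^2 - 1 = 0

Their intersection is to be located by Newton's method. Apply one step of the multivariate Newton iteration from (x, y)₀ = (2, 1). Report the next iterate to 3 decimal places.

(15.320, -12.715)

At (2, 1): F = (24.43656, 22.000).
Jacobian J = [[4·x + 4·y, 4·x + 2·exp(y)], [10·x·y + 1, 5·x^2 + 2·y]].
At the point, J = [[12.000, 13.43656], [21.000, 22.000]] (det J = -18.16784).
Solving J·Δ = −F gives Δ = (13.320, -13.715).
Then the next iterate is (x, y)₁ = (15.320, -12.715).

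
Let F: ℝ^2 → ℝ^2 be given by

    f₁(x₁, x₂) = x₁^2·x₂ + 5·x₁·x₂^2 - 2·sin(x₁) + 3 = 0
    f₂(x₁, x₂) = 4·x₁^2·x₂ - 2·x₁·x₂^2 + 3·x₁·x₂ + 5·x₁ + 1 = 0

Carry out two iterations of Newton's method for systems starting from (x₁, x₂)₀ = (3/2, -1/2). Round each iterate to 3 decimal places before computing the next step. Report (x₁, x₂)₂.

At (3/2, -1/2): F = (1.75501, 1.000).
Jacobian J = [[2·x₁·x₂ + 5·x₂^2 - 2·cos(x₁), x₁^2 + 10·x₁·x₂], [8·x₁·x₂ - 2·x₂^2 + 3·x₂ + 5, 4·x₁^2 - 4·x₁·x₂ + 3·x₁]].
At the point, J = [[-0.39147, -5.250], [-3.000, 16.500]] (det J = -22.20933).
Solving J·Δ = −F gives Δ = (1.540, 0.219).
Then the next iterate is (x₁, x₂)₁ = (3.040, -0.281).
Round to (3.040, -0.281) and repeat: F = (1.40048, 2.76964), J = [[0.67601, 0.69920], [-2.83484, 49.50336]].
Δ = (-1.901, -0.165), so (x₁, x₂)₂ = (1.139, -0.446).

(1.139, -0.446)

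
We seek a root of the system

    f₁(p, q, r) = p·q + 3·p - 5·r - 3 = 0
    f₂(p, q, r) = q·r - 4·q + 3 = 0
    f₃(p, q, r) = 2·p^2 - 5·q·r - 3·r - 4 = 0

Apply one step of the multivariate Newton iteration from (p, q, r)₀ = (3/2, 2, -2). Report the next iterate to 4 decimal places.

(-1.6250, 0.2500, -2.7500)

At (3/2, 2, -2): F = (14.5000, -9.0000, 26.5000).
Jacobian J = [[q + 3, p, -5], [0, r - 4, q], [4·p, -5·r, -5·q - 3]].
At the point, J = [[5.0000, 1.5000, -5.0000], [0.0000, -6.0000, 2.0000], [6.0000, 10.0000, -13.0000]] (det J = 128.0000).
Solving J·Δ = −F gives Δ = (-3.1250, -1.7500, -0.7500).
Then the next iterate is (p, q, r)₁ = (-1.6250, 0.2500, -2.7500).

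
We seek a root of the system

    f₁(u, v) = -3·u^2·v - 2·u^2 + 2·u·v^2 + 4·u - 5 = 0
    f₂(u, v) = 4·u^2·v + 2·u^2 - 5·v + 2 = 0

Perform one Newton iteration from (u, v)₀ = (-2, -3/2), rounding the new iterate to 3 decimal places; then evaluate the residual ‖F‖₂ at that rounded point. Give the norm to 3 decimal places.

At (-2, -3/2): F = (-12.000, -6.500).
Jacobian J = [[-6·u·v - 4·u + 2·v^2 + 4, -3·u^2 + 4·u·v], [8·u·v + 4·u, 4·u^2 - 5]].
At the point, J = [[-1.500, 0.000], [16.000, 11.000]] (det J = -16.500).
Solving J·Δ = −F gives Δ = (-8.000, 12.227).
Then the next iterate is (u, v)₁ = (-10.000, 10.727).
Re-evaluating at (-10.000, 10.727): F = (-5764.47058, 4439.165), so ‖F‖₂ = 7275.665.

7275.665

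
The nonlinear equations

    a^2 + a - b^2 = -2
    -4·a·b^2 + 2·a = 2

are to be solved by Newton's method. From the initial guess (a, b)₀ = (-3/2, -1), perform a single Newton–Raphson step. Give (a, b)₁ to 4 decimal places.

At (-3/2, -1): F = (1.7500, 1.0000).
Jacobian J = [[2·a + 1, -2·b], [-4·b^2 + 2, -8·a·b]].
At the point, J = [[-2.0000, 2.0000], [-2.0000, -12.0000]] (det J = 28.0000).
Solving J·Δ = −F gives Δ = (0.8214, -0.0536).
Then the next iterate is (a, b)₁ = (-0.6786, -1.0536).

(-0.6786, -1.0536)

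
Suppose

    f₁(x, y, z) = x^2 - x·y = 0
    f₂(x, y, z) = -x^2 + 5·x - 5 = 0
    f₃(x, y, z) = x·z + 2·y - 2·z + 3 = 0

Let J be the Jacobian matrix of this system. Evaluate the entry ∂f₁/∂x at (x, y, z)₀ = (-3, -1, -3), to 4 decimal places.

-5.0000

∂f₁/∂x = 2·x - y.
At (-3, -1, -3) this is -5.0000.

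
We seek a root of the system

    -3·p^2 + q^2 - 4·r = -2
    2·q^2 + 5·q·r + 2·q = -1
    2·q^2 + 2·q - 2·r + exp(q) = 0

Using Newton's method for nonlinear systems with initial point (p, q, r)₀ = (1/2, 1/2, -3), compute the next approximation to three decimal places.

At (1/2, 1/2, -3): F = (13.500, -5.000, 9.14872).
Jacobian J = [[-6·p, 2·q, -4], [0, 4·q + 5·r + 2, 5·q], [0, 4·q + exp(q) + 2, -2]].
At the point, J = [[-3.000, 1.000, -4.000], [0.000, -11.000, 2.500], [0.000, 5.64872, -2.000]] (det J = -23.63459).
Solving J·Δ = −F gives Δ = (-7.207, 1.634, 9.189).
Then the next iterate is (p, q, r)₁ = (-6.707, 2.134, 6.189).

(-6.707, 2.134, 6.189)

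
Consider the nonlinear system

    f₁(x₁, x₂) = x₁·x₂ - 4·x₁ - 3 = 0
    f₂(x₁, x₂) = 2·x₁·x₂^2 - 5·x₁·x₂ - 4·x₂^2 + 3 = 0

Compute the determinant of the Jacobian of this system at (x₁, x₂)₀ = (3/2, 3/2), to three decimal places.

30.750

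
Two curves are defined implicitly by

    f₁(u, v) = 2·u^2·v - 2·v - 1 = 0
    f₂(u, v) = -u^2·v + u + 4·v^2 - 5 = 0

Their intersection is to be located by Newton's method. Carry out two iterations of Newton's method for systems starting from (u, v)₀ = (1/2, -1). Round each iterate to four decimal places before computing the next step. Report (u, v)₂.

At (1/2, -1): F = (0.5000, -0.2500).
Jacobian J = [[4·u·v, 2·u^2 - 2], [-2·u·v + 1, -u^2 + 8·v]].
At the point, J = [[-2.0000, -1.5000], [2.0000, -8.2500]] (det J = 19.5000).
Solving J·Δ = −F gives Δ = (0.2308, 0.0256).
Then the next iterate is (u, v)₁ = (0.7308, -0.9744).
Round to (0.7308, -0.9744) and repeat: F = (-0.091993, 0.049018), J = [[-2.848366, -0.931863], [2.424183, -8.329269]].
Δ = (-0.0312, -0.0032), so (u, v)₂ = (0.6996, -0.9776).

(0.6996, -0.9776)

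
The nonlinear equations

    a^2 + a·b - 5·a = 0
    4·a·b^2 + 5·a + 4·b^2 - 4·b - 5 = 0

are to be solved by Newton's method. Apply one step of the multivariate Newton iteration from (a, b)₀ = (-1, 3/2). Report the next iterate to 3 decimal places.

At (-1, 3/2): F = (4.500, -16.000).
Jacobian J = [[2·a + b - 5, a], [4·b^2 + 5, 8·a·b + 8·b - 4]].
At the point, J = [[-5.500, -1.000], [14.000, -4.000]] (det J = 36.000).
Solving J·Δ = −F gives Δ = (0.944, -0.694).
Then the next iterate is (a, b)₁ = (-0.056, 0.806).

(-0.056, 0.806)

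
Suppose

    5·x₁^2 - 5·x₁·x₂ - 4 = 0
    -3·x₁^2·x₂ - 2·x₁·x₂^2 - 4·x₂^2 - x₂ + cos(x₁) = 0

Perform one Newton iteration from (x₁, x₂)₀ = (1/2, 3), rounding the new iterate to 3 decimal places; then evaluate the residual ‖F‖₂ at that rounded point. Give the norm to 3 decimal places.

At (1/2, 3): F = (-10.250, -49.37242).
Jacobian J = [[10·x₁ - 5·x₂, -5·x₁], [-6·x₁·x₂ - 2·x₂^2 - sin(x₁), -3·x₁^2 - 4·x₁·x₂ - 8·x₂ - 1]].
At the point, J = [[-10.000, -2.500], [-27.47943, -31.750]] (det J = 248.80144).
Solving J·Δ = −F gives Δ = (-0.812, -0.852).
Then the next iterate is (x₁, x₂)₁ = (-0.312, 2.148).
Re-evaluating at (-0.312, 2.148): F = (-0.16240, -17.40010), so ‖F‖₂ = 17.401.

17.401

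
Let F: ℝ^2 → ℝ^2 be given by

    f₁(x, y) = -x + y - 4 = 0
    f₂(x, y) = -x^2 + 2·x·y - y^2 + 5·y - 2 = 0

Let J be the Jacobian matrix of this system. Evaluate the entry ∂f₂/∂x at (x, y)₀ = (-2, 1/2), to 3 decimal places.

∂f₂/∂x = -2·x + 2·y.
At (-2, 1/2) this is 5.000.

5.000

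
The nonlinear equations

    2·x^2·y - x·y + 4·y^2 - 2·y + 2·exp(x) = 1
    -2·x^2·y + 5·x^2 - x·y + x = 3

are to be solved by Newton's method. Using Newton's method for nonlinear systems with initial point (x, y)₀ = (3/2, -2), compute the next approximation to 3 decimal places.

(1.074, -0.506)

At (3/2, -2): F = (21.96338, 21.750).
Jacobian J = [[4·x·y - y + 2·exp(x), 2·x^2 - x + 8·y - 2], [-4·x·y + 10·x - y + 1, -2·x^2 - x]].
At the point, J = [[-1.03662, -15.000], [30.000, -6.000]] (det J = 456.21973).
Solving J·Δ = −F gives Δ = (-0.426, 1.494).
Then the next iterate is (x, y)₁ = (1.074, -0.506).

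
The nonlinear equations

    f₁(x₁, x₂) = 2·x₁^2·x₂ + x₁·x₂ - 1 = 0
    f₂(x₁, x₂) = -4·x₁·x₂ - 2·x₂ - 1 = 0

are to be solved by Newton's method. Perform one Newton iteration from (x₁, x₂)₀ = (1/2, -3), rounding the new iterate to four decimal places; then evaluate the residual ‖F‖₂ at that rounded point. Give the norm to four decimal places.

2.2601

At (1/2, -3): F = (-4.0000, 11.0000).
Jacobian J = [[4·x₁·x₂ + x₂, 2·x₁^2 + x₁], [-4·x₂, -4·x₁ - 2]].
At the point, J = [[-9.0000, 1.0000], [12.0000, -4.0000]] (det J = 24.0000).
Solving J·Δ = −F gives Δ = (-0.2083, 2.1250).
Then the next iterate is (x₁, x₂)₁ = (0.2917, -0.8750).
Re-evaluating at (0.2917, -0.8750): F = (-1.404143, 1.770950), so ‖F‖₂ = 2.2601.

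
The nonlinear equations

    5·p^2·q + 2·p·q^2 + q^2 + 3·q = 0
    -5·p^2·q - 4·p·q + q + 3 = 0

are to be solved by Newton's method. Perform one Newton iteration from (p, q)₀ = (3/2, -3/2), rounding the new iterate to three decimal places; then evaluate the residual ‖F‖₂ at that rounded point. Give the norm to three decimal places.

9.633

At (3/2, -3/2): F = (-12.375, 27.375).
Jacobian J = [[10·p·q + 2·q^2, 5·p^2 + 4·p·q + 2·q + 3], [-10·p·q - 4·q, -5·p^2 - 4·p + 1]].
At the point, J = [[-18.000, 2.250], [28.500, -16.250]] (det J = 228.375).
Solving J·Δ = −F gives Δ = (-0.611, 0.613).
Then the next iterate is (p, q)₁ = (0.889, -0.887).
Re-evaluating at (0.889, -0.887): F = (-3.98043, 8.77225), so ‖F‖₂ = 9.633.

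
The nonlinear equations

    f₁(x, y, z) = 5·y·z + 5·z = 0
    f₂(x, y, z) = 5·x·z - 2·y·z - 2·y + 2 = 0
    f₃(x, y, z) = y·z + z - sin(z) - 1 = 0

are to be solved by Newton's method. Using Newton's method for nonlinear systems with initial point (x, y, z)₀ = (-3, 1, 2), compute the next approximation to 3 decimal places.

(4.247, -5.588, 6.588)

At (-3, 1, 2): F = (20.000, -34.000, 2.09070).
Jacobian J = [[0, 5·z, 5·y + 5], [5·z, -2·z - 2, 5·x - 2·y], [0, z, y - cos(z) + 1]].
At the point, J = [[0.000, 10.000, 10.000], [10.000, -6.000, -17.000], [0.000, 2.000, 2.41615]] (det J = -41.61468).
Solving J·Δ = −F gives Δ = (7.247, -6.588, 4.588).
Then the next iterate is (x, y, z)₁ = (4.247, -5.588, 6.588).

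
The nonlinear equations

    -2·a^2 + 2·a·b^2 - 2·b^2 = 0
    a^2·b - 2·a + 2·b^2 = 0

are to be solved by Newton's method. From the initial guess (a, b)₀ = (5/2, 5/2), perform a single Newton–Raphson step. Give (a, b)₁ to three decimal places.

At (5/2, 5/2): F = (6.250, 23.125).
Jacobian J = [[-4·a + 2·b^2, 4·a·b - 4·b], [2·a·b - 2, a^2 + 4·b]].
At the point, J = [[2.500, 15.000], [10.500, 16.250]] (det J = -116.875).
Solving J·Δ = −F gives Δ = (-2.099, -0.067).
Then the next iterate is (a, b)₁ = (0.401, 2.433).

(0.401, 2.433)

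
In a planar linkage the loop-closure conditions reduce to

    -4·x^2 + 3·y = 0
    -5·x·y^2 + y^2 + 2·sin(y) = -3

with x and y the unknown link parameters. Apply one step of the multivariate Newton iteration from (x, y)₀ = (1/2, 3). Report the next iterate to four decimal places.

(0.8196, 0.7595)

At (1/2, 3): F = (8.0000, -10.217760).
Jacobian J = [[-8·x, 3], [-5·y^2, -10·x·y + 2·y + 2·cos(y)]].
At the point, J = [[-4.0000, 3.0000], [-45.0000, -10.979985]] (det J = 178.919940).
Solving J·Δ = −F gives Δ = (0.3196, -2.2405).
Then the next iterate is (x, y)₁ = (0.8196, 0.7595).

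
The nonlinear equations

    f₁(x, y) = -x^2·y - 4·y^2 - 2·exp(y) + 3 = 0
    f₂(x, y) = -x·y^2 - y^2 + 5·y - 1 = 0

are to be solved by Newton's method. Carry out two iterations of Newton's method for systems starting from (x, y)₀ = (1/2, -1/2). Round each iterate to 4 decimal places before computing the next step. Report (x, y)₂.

(-8.1453, 0.2115)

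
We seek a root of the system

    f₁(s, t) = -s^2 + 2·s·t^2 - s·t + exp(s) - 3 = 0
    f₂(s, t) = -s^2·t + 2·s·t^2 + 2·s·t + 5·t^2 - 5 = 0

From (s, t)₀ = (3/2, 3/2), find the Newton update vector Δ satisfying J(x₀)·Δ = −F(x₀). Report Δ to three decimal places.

(0.154, -0.589)

At (3/2, 3/2): F = (3.73169, 14.125).
Jacobian J = [[-2·s + 2·t^2 - t + exp(s), 4·s·t - s], [-2·s·t + 2·t^2 + 2·t, -s^2 + 4·s·t + 2·s + 10·t]].
At the point, J = [[4.48169, 7.500], [3.000, 24.750]] (det J = 88.42180).
Solving J·Δ = −F gives Δ = (0.154, -0.589).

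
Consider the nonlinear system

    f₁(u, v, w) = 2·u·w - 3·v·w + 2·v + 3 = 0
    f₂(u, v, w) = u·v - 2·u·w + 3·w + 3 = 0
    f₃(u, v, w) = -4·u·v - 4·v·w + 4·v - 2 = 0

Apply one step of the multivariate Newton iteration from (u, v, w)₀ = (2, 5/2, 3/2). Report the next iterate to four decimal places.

(0.5579, -0.3263, 3.0684)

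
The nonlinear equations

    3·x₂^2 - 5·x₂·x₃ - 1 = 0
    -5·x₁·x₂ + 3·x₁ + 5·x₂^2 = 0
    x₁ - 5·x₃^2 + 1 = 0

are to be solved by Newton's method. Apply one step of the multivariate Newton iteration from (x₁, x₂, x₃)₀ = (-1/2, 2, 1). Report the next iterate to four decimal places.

(1.0377, 1.4340, 0.7038)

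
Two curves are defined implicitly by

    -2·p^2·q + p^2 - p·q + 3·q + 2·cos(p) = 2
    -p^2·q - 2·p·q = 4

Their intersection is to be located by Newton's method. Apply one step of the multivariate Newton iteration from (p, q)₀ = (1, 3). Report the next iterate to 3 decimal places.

At (1, 3): F = (0.08060, -13.000).
Jacobian J = [[-4·p·q + 2·p - q - 2·sin(p), -2·p^2 - p + 3], [-2·p·q - 2·q, -p^2 - 2·p]].
At the point, J = [[-14.68294, 0.000], [-12.000, -3.000]] (det J = 44.04883).
Solving J·Δ = −F gives Δ = (0.005, -4.355).
Then the next iterate is (p, q)₁ = (1.005, -1.355).

(1.005, -1.355)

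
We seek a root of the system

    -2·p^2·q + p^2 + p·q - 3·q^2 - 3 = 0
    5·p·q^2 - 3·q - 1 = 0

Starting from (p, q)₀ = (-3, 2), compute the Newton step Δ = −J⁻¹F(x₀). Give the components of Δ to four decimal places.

(1.3550, -0.6333)

At (-3, 2): F = (-48.0000, -67.0000).
Jacobian J = [[-4·p·q + 2·p + q, -2·p^2 + p - 6·q], [5·q^2, 10·p·q - 3]].
At the point, J = [[20.0000, -33.0000], [20.0000, -63.0000]] (det J = -600.0000).
Solving J·Δ = −F gives Δ = (1.3550, -0.6333).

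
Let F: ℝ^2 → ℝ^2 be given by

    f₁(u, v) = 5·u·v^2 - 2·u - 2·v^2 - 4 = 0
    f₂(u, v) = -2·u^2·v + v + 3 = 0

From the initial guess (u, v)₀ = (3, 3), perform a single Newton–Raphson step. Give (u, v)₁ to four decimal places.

At (3, 3): F = (107.0000, -48.0000).
Jacobian J = [[5·v^2 - 2, 10·u·v - 4·v], [-4·u·v, -2·u^2 + 1]].
At the point, J = [[43.0000, 78.0000], [-36.0000, -17.0000]] (det J = 2077.0000).
Solving J·Δ = −F gives Δ = (-0.9268, -0.8609).
Then the next iterate is (u, v)₁ = (2.0732, 2.1391).

(2.0732, 2.1391)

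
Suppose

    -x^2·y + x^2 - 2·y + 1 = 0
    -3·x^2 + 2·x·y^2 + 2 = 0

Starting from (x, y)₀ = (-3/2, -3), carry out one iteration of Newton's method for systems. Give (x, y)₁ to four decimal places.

(0.0117, -3.5037)

At (-3/2, -3): F = (16.0000, -31.7500).
Jacobian J = [[-2·x·y + 2·x, -x^2 - 2], [-6·x + 2·y^2, 4·x·y]].
At the point, J = [[-12.0000, -4.2500], [27.0000, 18.0000]] (det J = -101.2500).
Solving J·Δ = −F gives Δ = (1.5117, -0.5037).
Then the next iterate is (x, y)₁ = (0.0117, -3.5037).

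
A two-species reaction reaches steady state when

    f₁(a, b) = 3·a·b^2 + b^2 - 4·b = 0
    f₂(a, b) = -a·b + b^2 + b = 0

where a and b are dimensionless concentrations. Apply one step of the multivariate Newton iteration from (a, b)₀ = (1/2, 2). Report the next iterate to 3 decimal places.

(0.818, 1.030)

At (1/2, 2): F = (2.000, 5.000).
Jacobian J = [[3·b^2, 6·a·b + 2·b - 4], [-b, -a + 2·b + 1]].
At the point, J = [[12.000, 6.000], [-2.000, 4.500]] (det J = 66.000).
Solving J·Δ = −F gives Δ = (0.318, -0.970).
Then the next iterate is (a, b)₁ = (0.818, 1.030).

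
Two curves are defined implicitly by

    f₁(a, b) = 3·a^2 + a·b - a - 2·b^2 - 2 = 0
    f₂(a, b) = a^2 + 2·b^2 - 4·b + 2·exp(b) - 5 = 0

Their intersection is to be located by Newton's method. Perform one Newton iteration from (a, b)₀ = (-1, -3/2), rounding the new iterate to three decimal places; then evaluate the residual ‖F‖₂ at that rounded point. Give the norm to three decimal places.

At (-1, -3/2): F = (-1.000, 6.94626).
Jacobian J = [[6·a + b - 1, a - 4·b], [2·a, 4·b + 2·exp(b) - 4]].
At the point, J = [[-8.500, 5.000], [-2.000, -9.55374]] (det J = 91.20679).
Solving J·Δ = −F gives Δ = (0.276, 0.669).
Then the next iterate is (a, b)₁ = (-0.724, -0.831).
Re-evaluating at (-0.724, -0.831): F = (-0.48295, 1.10052), so ‖F‖₂ = 1.202.

1.202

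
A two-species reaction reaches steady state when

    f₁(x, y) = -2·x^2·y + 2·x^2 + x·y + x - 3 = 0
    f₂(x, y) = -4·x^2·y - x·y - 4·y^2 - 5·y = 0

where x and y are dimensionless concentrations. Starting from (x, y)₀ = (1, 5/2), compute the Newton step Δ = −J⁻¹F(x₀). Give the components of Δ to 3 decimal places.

At (1, 5/2): F = (-2.500, -50.000).
Jacobian J = [[-4·x·y + 4·x + y + 1, -2·x^2 + x], [-8·x·y - y, -4·x^2 - x - 8·y - 5]].
At the point, J = [[-2.500, -1.000], [-22.500, -30.000]] (det J = 52.500).
Solving J·Δ = −F gives Δ = (-0.476, -1.310).

(-0.476, -1.310)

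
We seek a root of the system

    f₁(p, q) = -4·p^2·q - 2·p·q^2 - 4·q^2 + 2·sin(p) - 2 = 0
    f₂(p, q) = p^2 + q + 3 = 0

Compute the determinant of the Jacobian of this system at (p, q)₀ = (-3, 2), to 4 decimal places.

-129.9800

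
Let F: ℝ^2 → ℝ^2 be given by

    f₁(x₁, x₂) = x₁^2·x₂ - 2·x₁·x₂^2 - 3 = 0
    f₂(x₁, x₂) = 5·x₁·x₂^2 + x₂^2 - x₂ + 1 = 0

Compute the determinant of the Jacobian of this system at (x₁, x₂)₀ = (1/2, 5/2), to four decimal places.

-16.5625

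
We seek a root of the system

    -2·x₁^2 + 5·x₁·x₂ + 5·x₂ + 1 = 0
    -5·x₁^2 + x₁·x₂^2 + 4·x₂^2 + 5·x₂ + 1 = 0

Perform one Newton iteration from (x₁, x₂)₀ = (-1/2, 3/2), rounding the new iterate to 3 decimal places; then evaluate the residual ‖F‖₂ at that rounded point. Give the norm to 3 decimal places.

2.972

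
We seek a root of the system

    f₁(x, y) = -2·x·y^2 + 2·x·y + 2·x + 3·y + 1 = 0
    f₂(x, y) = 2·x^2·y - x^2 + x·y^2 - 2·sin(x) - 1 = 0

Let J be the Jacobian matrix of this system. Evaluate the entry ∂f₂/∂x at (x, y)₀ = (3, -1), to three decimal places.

∂f₂/∂x = 4·x·y - 2·x + y^2 - 2·cos(x).
At (3, -1) this is -15.020.

-15.020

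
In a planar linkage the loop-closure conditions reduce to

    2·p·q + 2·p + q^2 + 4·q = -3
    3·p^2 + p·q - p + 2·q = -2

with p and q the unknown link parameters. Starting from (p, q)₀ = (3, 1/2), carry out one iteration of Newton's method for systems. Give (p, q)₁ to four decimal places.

At (3, 1/2): F = (14.2500, 28.5000).
Jacobian J = [[2·q + 2, 2·p + 2·q + 4], [6·p + q - 1, p + 2]].
At the point, J = [[3.0000, 11.0000], [17.5000, 5.0000]] (det J = -177.5000).
Solving J·Δ = −F gives Δ = (-1.3648, -0.9232).
Then the next iterate is (p, q)₁ = (1.6352, -0.4232).

(1.6352, -0.4232)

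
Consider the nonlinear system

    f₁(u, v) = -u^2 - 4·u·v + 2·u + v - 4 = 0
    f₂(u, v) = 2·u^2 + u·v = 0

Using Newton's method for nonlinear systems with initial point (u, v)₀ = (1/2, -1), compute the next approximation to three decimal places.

At (1/2, -1): F = (-2.250, 0.000).
Jacobian J = [[-2·u - 4·v + 2, -4·u + 1], [4·u + v, u]].
At the point, J = [[5.000, -1.000], [1.000, 0.500]] (det J = 3.500).
Solving J·Δ = −F gives Δ = (0.321, -0.643).
Then the next iterate is (u, v)₁ = (0.821, -1.643).

(0.821, -1.643)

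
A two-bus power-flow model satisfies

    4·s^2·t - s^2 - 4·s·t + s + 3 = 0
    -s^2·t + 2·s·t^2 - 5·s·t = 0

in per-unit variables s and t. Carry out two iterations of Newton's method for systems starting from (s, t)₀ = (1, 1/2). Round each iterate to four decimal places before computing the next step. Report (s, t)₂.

(-0.3769, 2.6611)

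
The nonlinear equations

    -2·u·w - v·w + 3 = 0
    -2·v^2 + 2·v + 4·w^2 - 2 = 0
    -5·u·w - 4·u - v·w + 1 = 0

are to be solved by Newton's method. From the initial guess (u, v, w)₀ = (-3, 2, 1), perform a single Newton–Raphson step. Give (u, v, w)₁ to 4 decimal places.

At (-3, 2, 1): F = (7.0000, -2.0000, 26.0000).
Jacobian J = [[-2·w, -w, -2·u - v], [0, -4·v + 2, 8·w], [-5·w - 4, -w, -5·u - v]].
At the point, J = [[-2.0000, -1.0000, 4.0000], [0.0000, -6.0000, 8.0000], [-9.0000, -1.0000, 13.0000]] (det J = -4.0000).
Solving J·Δ = −F gives Δ = (-23.0000, -27.0000, -20.0000).
Then the next iterate is (u, v, w)₁ = (-26.0000, -25.0000, -19.0000).

(-26.0000, -25.0000, -19.0000)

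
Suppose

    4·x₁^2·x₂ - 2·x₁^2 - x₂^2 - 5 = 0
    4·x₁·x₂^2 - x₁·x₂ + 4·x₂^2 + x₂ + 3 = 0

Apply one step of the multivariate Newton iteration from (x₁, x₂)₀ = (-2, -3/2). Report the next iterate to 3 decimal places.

At (-2, -3/2): F = (-39.250, -10.500).
Jacobian J = [[8·x₁·x₂ - 4·x₁, 4·x₁^2 - 2·x₂], [4·x₂^2 - x₂, 8·x₁·x₂ - x₁ + 8·x₂ + 1]].
At the point, J = [[32.000, 19.000], [10.500, 15.000]] (det J = 280.500).
Solving J·Δ = −F gives Δ = (1.388, -0.271).
Then the next iterate is (x₁, x₂)₁ = (-0.612, -1.771).

(-0.612, -1.771)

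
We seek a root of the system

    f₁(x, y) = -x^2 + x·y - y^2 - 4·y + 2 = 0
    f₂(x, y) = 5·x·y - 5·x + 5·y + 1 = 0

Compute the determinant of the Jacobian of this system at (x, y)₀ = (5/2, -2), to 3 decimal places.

J = [[-2·x + y, x - 2·y - 4], [5·y - 5, 5·x + 5]].
At the point, J = [[-7.000, 2.500], [-15.000, 17.500]].
det J = -85.000.

-85.000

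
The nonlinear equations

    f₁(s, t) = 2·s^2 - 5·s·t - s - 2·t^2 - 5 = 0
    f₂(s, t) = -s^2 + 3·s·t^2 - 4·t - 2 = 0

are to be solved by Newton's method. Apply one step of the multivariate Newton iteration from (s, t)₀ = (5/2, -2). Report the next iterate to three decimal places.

At (5/2, -2): F = (22.000, 29.750).
Jacobian J = [[4·s - 5·t - 1, -5·s - 4·t], [-2·s + 3·t^2, 6·s·t - 4]].
At the point, J = [[19.000, -4.500], [7.000, -34.000]] (det J = -614.500).
Solving J·Δ = −F gives Δ = (-0.999, 0.669).
Then the next iterate is (s, t)₁ = (1.501, -1.331).

(1.501, -1.331)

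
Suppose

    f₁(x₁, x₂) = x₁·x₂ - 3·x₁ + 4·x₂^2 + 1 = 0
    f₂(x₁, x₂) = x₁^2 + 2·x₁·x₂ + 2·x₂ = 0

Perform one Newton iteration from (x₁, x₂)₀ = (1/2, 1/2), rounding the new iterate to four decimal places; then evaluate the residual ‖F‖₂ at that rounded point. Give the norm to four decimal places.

At (1/2, 1/2): F = (0.7500, 1.7500).
Jacobian J = [[x₂ - 3, x₁ + 8·x₂], [2·x₁ + 2·x₂, 2·x₁ + 2]].
At the point, J = [[-2.5000, 4.5000], [2.0000, 3.0000]] (det J = -16.5000).
Solving J·Δ = −F gives Δ = (-0.3409, -0.3561).
Then the next iterate is (x₁, x₂)₁ = (0.1591, 0.1439).
Re-evaluating at (0.1591, 0.1439): F = (0.628423, 0.358902), so ‖F‖₂ = 0.7237.

0.7237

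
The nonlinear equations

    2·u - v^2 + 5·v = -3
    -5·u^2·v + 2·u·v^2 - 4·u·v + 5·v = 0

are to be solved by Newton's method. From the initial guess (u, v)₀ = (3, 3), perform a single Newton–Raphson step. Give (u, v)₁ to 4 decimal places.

(0.0517, 12.1034)

At (3, 3): F = (15.0000, -102.0000).
Jacobian J = [[2, -2·v + 5], [-10·u·v + 2·v^2 - 4·v, -5·u^2 + 4·u·v - 4·u + 5]].
At the point, J = [[2.0000, -1.0000], [-84.0000, -16.0000]] (det J = -116.0000).
Solving J·Δ = −F gives Δ = (-2.9483, 9.1034).
Then the next iterate is (u, v)₁ = (0.0517, 12.1034).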